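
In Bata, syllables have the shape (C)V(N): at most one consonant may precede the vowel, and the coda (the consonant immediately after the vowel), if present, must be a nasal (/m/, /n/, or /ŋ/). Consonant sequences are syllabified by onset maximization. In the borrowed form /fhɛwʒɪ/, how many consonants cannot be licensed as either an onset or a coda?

2

The consonants /f/, /w/ cannot be parsed into a legal (C)V(N) syllable (only a nasal (/m/, /n/, or /ŋ/) is licensed in coda position; onsets are limited to one consonant).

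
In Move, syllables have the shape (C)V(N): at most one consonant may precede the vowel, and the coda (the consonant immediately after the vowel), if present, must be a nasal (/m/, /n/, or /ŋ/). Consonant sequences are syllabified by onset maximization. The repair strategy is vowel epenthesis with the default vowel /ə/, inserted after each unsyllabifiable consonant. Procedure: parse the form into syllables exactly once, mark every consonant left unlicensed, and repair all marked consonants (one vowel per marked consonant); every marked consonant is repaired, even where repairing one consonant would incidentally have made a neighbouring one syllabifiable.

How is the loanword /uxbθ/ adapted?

Under (C)V(N), the unsyllabifiable consonants are /x/, /b/, /θ/ (only a nasal (/m/, /n/, or /ŋ/) is licensed in coda position; onsets are limited to one consonant).
Epenthesis after each stranded consonant: /x/ → /xə/, /b/ → /bə/, /θ/ → /θə/.

uxəbəθə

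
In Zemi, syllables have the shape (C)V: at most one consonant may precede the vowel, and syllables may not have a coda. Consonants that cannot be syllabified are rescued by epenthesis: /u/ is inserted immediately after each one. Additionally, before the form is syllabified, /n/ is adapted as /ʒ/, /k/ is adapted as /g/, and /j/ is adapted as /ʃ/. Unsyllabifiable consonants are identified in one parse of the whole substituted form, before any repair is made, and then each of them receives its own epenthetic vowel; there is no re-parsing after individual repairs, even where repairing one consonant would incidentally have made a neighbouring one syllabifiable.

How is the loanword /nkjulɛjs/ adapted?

Substitution: /n/ → /ʒ/, /k/ → /g/, /j/ → /ʃ/, giving /ʒgʃulɛʃs/.
Syllabifying with onset maximization leaves /ʒ/, /g/, /ʃ/, /s/ stranded (no codas are permitted; onsets are limited to one consonant).
Inserting the epenthetic vowel yields /ʒ/ → /ʒu/, /g/ → /gu/, /ʃ/ → /ʃu/, /s/ → /su/.

ʒuguʃulɛʃusu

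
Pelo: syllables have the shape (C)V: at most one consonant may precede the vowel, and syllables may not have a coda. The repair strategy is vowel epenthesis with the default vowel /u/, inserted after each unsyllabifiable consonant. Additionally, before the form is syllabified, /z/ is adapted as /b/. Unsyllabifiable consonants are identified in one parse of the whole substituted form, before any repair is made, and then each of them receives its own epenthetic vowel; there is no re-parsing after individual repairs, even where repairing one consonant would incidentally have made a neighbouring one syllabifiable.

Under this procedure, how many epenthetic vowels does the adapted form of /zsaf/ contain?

After substitution the input is /bsaf/.
The unsyllabifiable consonants are /b/, /f/; each receives one epenthetic vowel.

2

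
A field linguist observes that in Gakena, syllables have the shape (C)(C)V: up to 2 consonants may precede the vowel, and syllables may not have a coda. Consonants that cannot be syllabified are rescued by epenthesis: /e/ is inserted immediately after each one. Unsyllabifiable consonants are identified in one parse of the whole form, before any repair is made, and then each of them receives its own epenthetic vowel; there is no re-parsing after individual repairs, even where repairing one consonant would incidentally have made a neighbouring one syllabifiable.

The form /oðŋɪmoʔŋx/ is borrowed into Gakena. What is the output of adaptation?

Syllabifying with onset maximization leaves /ʔ/, /ŋ/, /x/ stranded (no codas are permitted; onsets may contain at most 2 consonants).
Each unlicensed consonant becomes the onset of a new syllable: /ʔ/ → /ʔe/, /ŋ/ → /ŋe/, /x/ → /xe/.

oðŋɪmoʔeŋexe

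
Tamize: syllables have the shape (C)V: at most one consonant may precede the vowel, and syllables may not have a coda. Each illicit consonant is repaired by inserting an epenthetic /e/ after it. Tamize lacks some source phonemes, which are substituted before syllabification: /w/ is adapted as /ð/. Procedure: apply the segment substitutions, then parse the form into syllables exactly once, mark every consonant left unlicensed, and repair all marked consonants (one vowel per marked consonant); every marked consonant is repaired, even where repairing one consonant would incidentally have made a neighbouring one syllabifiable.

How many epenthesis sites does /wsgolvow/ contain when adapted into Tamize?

4

After substitution the input is /ðsgolvoð/.
The unsyllabifiable consonants are /ð/, /s/, /l/, /ð/; each receives one epenthetic vowel.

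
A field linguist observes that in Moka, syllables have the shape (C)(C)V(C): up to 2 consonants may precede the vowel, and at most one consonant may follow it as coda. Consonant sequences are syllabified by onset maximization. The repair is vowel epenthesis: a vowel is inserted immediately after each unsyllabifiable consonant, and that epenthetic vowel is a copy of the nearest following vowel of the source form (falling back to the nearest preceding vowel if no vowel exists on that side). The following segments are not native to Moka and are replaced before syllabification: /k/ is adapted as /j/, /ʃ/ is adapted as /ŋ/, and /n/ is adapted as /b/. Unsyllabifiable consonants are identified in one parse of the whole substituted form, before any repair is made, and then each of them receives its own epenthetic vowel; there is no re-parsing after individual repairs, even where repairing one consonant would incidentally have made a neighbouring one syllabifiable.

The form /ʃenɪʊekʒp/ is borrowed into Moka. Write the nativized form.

Substitution: /ʃ/ → /ŋ/, /n/ → /b/, /k/ → /j/, giving /ŋebɪʊejʒp/.
Syllabifying with onset maximization leaves /ʒ/, /p/ stranded (at most one coda consonant is licensed; onsets may contain at most 2 consonants).
Epenthesis after each stranded consonant: /ʒ/ → /ʒe/, /p/ → /pe/.

ŋebɪʊejʒepe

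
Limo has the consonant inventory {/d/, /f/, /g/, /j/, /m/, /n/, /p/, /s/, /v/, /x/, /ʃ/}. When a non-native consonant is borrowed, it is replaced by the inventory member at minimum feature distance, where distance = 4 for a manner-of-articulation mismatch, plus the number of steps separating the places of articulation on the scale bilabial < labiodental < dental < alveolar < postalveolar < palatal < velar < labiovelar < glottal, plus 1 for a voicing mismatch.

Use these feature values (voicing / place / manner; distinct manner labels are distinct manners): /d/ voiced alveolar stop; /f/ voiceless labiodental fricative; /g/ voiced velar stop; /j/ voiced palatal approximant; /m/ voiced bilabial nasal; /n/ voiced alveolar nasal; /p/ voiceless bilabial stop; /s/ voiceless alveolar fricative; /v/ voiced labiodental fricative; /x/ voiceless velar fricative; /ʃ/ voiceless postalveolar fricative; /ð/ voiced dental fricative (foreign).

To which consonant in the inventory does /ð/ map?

v

/v/ is closest: same manner (fricative), place distance 1 (dental→labiodental), same voicing; total 1. Next closest is /f/ at distance 2.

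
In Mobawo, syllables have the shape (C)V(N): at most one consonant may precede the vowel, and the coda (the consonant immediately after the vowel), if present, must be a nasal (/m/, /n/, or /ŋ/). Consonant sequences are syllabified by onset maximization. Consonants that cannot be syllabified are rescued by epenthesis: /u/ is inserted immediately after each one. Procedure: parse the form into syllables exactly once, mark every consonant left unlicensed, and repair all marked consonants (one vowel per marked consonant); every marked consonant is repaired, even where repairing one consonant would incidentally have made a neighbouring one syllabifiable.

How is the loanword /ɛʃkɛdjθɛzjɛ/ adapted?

ɛʃukɛdujuθɛzujɛ

Under (C)V(N), the unsyllabifiable consonants are /ʃ/, /d/, /j/, /z/ (only a nasal (/m/, /n/, or /ŋ/) is licensed in coda position; onsets are limited to one consonant).
Inserting the epenthetic vowel yields /ʃ/ → /ʃu/, /d/ → /du/, /j/ → /ju/, /z/ → /zu/.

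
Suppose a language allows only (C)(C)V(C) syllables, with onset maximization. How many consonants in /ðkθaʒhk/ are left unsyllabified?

The consonants /ð/, /h/, /k/ cannot be parsed into a legal (C)(C)V(C) syllable (at most one coda consonant is licensed; onsets may contain at most 2 consonants).

3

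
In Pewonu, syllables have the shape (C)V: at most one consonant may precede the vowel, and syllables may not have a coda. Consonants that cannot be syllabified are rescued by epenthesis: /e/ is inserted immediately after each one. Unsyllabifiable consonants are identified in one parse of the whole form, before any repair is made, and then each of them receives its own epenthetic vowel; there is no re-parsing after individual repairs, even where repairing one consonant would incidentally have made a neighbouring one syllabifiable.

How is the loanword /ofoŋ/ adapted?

Syllabifying with onset maximization leaves /ŋ/ stranded (no codas are permitted; onsets are limited to one consonant).
Each unlicensed consonant becomes the onset of a new syllable: /ŋ/ → /ŋe/.

ofoŋe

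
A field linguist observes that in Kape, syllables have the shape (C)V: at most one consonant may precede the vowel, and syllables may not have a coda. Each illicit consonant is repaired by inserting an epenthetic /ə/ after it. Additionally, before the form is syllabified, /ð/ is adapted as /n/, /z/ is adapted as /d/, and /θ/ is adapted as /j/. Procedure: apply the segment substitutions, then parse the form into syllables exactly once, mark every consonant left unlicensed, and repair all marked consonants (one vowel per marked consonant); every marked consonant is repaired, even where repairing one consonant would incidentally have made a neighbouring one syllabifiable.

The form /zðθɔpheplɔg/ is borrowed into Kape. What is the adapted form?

Substitution: /z/ → /d/, /ð/ → /n/, /θ/ → /j/, giving /dnjɔpheplɔg/.
The consonants /d/, /n/, /p/, /p/, /g/ cannot be parsed into a legal (C)V syllable (no codas are permitted; onsets are limited to one consonant).
Each unlicensed consonant becomes the onset of a new syllable: /d/ → /də/, /n/ → /nə/, /p/ → /pə/, /p/ → /pə/, /g/ → /gə/.

dənəjɔpəhepəlɔgə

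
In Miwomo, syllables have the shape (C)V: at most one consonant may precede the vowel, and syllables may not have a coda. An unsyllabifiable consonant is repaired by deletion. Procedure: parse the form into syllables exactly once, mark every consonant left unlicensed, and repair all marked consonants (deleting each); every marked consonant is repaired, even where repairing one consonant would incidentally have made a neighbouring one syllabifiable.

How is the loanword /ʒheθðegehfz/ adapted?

The consonants /ʒ/, /θ/, /h/, /f/, /z/ cannot be parsed into a legal (C)V syllable (no codas are permitted; onsets are limited to one consonant).
Deleting the stranded consonants removes /ʒ/, /θ/, /h/, /f/, /z/.

heðege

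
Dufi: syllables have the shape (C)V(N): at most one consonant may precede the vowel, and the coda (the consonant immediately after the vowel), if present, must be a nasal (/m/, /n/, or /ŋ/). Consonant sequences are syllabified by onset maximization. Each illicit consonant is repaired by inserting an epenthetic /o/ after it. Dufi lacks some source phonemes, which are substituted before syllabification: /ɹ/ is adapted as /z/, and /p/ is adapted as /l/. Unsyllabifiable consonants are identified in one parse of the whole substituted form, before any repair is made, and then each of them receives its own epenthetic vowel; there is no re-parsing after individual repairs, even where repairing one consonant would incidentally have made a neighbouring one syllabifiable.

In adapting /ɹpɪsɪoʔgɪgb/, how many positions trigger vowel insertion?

4

After substitution the input is /zlɪsɪoʔgɪgb/.
The unsyllabifiable consonants are /z/, /ʔ/, /g/, /b/; each receives one epenthetic vowel.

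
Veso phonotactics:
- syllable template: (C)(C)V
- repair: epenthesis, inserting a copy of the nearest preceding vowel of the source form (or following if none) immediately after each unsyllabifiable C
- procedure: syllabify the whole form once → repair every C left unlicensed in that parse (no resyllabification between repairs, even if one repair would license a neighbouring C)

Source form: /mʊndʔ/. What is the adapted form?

Syllabifying with onset maximization leaves /n/, /d/, /ʔ/ stranded (no codas are permitted; onsets may contain at most 2 consonants).
Each unlicensed consonant becomes the onset of a new syllable: /n/ → /nʊ/, /d/ → /dʊ/, /ʔ/ → /ʔʊ/.

mʊnʊdʊʔʊ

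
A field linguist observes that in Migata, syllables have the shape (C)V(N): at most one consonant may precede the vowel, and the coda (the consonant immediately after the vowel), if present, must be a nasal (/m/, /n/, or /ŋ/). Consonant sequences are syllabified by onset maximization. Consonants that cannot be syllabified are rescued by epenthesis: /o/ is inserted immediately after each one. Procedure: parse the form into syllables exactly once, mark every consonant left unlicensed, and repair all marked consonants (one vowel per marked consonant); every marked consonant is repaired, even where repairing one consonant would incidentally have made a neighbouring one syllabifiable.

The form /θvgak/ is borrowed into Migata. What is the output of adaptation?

θovogako

Under (C)V(N), the unsyllabifiable consonants are /θ/, /v/, /k/ (only a nasal (/m/, /n/, or /ŋ/) is licensed in coda position; onsets are limited to one consonant).
Epenthesis after each stranded consonant: /θ/ → /θo/, /v/ → /vo/, /k/ → /ko/.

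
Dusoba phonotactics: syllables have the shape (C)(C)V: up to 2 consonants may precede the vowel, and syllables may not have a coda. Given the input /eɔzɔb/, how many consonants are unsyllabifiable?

Syllabifying with onset maximization leaves /b/ stranded (no codas are permitted; onsets may contain at most 2 consonants).

1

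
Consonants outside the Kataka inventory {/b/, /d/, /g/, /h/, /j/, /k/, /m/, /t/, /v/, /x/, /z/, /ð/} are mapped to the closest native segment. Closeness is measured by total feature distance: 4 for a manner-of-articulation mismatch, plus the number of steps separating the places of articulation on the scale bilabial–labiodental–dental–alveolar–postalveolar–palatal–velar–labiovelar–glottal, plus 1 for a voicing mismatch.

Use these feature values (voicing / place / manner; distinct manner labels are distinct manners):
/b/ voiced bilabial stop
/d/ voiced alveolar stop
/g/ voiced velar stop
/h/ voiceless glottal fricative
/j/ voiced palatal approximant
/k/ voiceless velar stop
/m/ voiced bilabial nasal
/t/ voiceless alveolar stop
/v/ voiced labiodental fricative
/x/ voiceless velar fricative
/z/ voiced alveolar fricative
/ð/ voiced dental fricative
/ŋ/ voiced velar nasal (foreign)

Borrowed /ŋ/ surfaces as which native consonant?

/g/ is closest: manner differs (nasal→stop, +4), place distance 0 (velar→velar), same voicing; total 4. Next closest is /j/ at distance 5.

g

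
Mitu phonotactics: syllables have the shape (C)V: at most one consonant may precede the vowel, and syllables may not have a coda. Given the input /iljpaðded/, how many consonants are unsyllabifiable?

The consonants /l/, /j/, /ð/, /d/ cannot be parsed into a legal (C)V syllable (no codas are permitted; onsets are limited to one consonant).

4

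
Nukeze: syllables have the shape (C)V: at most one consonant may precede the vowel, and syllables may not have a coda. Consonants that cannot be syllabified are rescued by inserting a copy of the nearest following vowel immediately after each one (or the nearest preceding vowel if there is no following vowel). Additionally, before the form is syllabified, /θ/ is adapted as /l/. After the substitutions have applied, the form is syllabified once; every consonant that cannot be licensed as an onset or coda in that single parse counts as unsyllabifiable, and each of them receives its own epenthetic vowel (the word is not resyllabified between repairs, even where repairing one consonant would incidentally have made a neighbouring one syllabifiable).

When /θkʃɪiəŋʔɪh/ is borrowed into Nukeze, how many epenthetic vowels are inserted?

After substitution the input is /lkʃɪiəŋʔɪh/.
The unsyllabifiable consonants are /l/, /k/, /ŋ/, /h/; each receives one epenthetic vowel.

4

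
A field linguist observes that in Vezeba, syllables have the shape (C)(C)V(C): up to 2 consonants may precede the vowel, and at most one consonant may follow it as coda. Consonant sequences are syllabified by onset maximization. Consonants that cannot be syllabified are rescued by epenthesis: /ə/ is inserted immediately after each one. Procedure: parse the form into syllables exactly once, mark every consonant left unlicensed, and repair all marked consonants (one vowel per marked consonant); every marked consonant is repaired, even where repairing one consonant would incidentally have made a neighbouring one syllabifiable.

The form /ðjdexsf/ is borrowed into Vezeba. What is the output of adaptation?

Syllabifying with onset maximization leaves /ð/, /s/, /f/ stranded (at most one coda consonant is licensed; onsets may contain at most 2 consonants).
Each unlicensed consonant becomes the onset of a new syllable: /ð/ → /ðə/, /s/ → /sə/, /f/ → /fə/.

ðəjdexsəfə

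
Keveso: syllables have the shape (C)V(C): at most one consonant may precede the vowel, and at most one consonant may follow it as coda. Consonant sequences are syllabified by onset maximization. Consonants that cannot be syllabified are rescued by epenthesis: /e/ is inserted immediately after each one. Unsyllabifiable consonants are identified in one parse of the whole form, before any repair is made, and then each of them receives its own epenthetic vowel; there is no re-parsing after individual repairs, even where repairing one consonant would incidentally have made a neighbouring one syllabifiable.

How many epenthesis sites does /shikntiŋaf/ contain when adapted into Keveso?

The unsyllabifiable consonants are /s/, /n/; each receives one epenthetic vowel.

2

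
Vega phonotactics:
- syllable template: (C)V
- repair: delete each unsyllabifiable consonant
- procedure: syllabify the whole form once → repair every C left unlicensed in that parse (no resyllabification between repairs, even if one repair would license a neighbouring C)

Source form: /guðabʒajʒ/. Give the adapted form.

guðaʒa

Syllabifying with onset maximization leaves /b/, /j/, /ʒ/ stranded (no codas are permitted; onsets are limited to one consonant).
Deleting the stranded consonants removes /b/, /j/, /ʒ/.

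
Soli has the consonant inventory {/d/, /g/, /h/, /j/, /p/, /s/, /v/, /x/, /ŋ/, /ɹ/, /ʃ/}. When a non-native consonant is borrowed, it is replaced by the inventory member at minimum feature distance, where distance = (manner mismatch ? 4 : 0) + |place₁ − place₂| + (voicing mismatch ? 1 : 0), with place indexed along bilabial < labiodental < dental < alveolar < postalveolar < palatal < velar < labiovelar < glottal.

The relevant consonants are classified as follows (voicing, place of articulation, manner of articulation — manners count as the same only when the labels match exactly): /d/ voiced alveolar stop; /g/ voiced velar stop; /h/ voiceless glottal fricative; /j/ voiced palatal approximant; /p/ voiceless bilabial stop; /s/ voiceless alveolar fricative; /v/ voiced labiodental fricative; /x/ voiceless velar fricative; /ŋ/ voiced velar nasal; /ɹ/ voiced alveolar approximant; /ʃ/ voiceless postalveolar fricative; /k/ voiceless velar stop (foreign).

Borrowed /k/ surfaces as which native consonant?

/g/ is closest: same manner (stop), place distance 0 (velar→velar), voicing differs (+1); total 1. Next closest is /d/ at distance 4.

g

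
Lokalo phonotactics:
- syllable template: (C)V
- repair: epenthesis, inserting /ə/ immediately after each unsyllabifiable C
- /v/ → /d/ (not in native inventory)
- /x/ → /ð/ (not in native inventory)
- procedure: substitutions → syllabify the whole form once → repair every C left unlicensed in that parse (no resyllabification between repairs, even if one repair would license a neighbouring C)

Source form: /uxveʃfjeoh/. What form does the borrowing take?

uðədeʃəfəjeohə

Substitution: /x/ → /ð/, /v/ → /d/, giving /uðdeʃfjeoh/.
Under (C)V, the unsyllabifiable consonants are /ð/, /ʃ/, /f/, /h/ (no codas are permitted; onsets are limited to one consonant).
Epenthesis after each stranded consonant: /ð/ → /ðə/, /ʃ/ → /ʃə/, /f/ → /fə/, /h/ → /hə/.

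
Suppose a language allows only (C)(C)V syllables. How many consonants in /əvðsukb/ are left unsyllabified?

Under (C)(C)V, the unsyllabifiable consonants are /v/, /k/, /b/ (no codas are permitted; onsets may contain at most 2 consonants).

3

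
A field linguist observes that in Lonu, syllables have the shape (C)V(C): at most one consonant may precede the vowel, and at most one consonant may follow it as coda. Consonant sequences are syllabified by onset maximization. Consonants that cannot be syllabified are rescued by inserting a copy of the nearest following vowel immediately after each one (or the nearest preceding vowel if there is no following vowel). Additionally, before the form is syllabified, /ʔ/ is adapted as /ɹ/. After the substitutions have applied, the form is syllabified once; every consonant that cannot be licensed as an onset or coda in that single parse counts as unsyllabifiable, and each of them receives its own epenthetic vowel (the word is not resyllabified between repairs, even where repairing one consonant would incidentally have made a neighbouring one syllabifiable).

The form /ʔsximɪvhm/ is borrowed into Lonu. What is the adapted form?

Substitution: /ʔ/ → /ɹ/, giving /ɹsximɪvhm/.
Syllabifying with onset maximization leaves /ɹ/, /s/, /h/, /m/ stranded (at most one coda consonant is licensed; onsets are limited to one consonant).
Each unlicensed consonant becomes the onset of a new syllable: /ɹ/ → /ɹi/, /s/ → /si/, /h/ → /hɪ/, /m/ → /mɪ/.

ɹisiximɪvhɪmɪ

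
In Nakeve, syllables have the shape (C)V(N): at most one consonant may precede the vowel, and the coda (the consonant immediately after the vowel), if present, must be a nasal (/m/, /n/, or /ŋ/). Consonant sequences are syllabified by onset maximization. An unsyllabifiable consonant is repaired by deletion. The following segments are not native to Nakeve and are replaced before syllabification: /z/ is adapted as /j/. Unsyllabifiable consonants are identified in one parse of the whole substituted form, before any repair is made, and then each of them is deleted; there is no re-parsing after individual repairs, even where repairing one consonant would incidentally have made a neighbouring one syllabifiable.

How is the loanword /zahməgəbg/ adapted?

jaməgə

Substitution: /z/ → /j/, giving /jahməgəbg/.
Under (C)V(N), the unsyllabifiable consonants are /h/, /b/, /g/ (only a nasal (/m/, /n/, or /ŋ/) is licensed in coda position; onsets are limited to one consonant).
Each unlicensed consonant is deleted: /h/, /b/, /g/.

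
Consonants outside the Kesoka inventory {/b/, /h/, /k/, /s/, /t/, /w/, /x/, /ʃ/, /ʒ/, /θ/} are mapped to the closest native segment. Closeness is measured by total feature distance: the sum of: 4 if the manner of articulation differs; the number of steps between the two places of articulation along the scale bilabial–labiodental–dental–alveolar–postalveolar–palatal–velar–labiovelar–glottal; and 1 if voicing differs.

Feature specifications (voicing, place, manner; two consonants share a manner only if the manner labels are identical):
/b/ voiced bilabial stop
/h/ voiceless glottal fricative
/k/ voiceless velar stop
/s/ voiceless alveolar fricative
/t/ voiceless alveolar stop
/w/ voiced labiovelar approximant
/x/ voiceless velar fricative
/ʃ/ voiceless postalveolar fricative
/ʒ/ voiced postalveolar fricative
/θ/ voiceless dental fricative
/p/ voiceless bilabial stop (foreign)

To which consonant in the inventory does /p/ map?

/b/ is closest: same manner (stop), place distance 0 (bilabial→bilabial), voicing differs (+1); total 1. Next closest is /t/ at distance 3.

b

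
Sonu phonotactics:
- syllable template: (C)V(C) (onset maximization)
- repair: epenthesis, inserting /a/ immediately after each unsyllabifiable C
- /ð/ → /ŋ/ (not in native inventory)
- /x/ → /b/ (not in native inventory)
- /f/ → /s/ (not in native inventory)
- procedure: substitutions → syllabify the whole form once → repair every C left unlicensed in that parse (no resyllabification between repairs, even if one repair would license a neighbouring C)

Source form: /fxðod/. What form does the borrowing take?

Substitution: /f/ → /s/, /x/ → /b/, /ð/ → /ŋ/, giving /sbŋod/.
The consonants /s/, /b/ cannot be parsed into a legal (C)V(C) syllable (at most one coda consonant is licensed; onsets are limited to one consonant).
Inserting the epenthetic vowel yields /s/ → /sa/, /b/ → /ba/.

sabaŋod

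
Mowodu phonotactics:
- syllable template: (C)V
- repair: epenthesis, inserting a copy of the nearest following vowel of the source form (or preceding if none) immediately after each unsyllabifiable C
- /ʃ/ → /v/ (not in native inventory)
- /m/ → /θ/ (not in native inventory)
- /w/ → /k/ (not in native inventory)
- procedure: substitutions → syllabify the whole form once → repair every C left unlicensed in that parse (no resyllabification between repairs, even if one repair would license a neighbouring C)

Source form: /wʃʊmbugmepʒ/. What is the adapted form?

Substitution: /w/ → /k/, /ʃ/ → /v/, /m/ → /θ/, giving /kvʊθbugθepʒ/.
Under (C)V, the unsyllabifiable consonants are /k/, /θ/, /g/, /p/, /ʒ/ (no codas are permitted; onsets are limited to one consonant).
Epenthesis after each stranded consonant: /k/ → /kʊ/, /θ/ → /θu/, /g/ → /ge/, /p/ → /pe/, /ʒ/ → /ʒe/.

kʊvʊθubugeθepeʒe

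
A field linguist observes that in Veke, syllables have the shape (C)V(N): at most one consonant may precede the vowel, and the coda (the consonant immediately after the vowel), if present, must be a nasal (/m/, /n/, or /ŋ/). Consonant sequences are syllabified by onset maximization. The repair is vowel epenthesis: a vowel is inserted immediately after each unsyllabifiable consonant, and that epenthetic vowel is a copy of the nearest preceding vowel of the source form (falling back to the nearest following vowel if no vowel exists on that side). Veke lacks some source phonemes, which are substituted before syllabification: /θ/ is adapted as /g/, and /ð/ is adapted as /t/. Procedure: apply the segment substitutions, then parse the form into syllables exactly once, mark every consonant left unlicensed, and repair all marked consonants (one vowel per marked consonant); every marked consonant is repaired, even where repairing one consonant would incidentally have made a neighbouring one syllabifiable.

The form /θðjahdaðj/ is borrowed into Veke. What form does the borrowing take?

gatajahadataja

Substitution: /θ/ → /g/, /ð/ → /t/, giving /gtjahdatj/.
The consonants /g/, /t/, /h/, /t/, /j/ cannot be parsed into a legal (C)V(N) syllable (only a nasal (/m/, /n/, or /ŋ/) is licensed in coda position; onsets are limited to one consonant).
Epenthesis after each stranded consonant: /g/ → /ga/, /t/ → /ta/, /h/ → /ha/, /t/ → /ta/, /j/ → /ja/.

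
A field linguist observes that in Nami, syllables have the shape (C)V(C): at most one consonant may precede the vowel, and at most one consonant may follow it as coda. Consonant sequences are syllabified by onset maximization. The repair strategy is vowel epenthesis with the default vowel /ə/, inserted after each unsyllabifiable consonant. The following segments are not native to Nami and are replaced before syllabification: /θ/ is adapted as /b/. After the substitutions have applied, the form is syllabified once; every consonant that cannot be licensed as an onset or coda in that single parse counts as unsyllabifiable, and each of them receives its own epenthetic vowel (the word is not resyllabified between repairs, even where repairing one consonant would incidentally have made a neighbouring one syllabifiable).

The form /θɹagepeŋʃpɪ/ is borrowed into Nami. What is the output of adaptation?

bəɹagepeŋʃəpɪ

Substitution: /θ/ → /b/, giving /bɹagepeŋʃpɪ/.
Under (C)V(C), the unsyllabifiable consonants are /b/, /ʃ/ (at most one coda consonant is licensed; onsets are limited to one consonant).
Epenthesis after each stranded consonant: /b/ → /bə/, /ʃ/ → /ʃə/.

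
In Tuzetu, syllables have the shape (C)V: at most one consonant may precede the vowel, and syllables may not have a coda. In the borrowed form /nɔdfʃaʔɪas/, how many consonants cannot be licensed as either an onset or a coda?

3

The consonants /d/, /f/, /s/ cannot be parsed into a legal (C)V syllable (no codas are permitted; onsets are limited to one consonant).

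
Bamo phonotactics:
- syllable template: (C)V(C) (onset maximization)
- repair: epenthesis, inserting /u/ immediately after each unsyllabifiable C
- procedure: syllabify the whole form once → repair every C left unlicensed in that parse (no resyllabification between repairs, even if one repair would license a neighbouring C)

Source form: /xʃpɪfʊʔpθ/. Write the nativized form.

Syllabifying with onset maximization leaves /x/, /ʃ/, /p/, /θ/ stranded (at most one coda consonant is licensed; onsets are limited to one consonant).
Inserting the epenthetic vowel yields /x/ → /xu/, /ʃ/ → /ʃu/, /p/ → /pu/, /θ/ → /θu/.

xuʃupɪfʊʔpuθu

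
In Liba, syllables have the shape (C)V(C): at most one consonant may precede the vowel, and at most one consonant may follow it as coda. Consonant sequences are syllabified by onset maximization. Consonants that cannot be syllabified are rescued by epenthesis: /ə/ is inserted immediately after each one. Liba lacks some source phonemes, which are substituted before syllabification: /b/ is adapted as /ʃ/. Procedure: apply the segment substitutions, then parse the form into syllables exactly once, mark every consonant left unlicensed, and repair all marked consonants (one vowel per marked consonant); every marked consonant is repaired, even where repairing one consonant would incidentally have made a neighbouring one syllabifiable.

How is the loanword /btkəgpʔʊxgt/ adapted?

Substitution: /b/ → /ʃ/, giving /ʃtkəgpʔʊxgt/.
Syllabifying with onset maximization leaves /ʃ/, /t/, /p/, /g/, /t/ stranded (at most one coda consonant is licensed; onsets are limited to one consonant).
Epenthesis after each stranded consonant: /ʃ/ → /ʃə/, /t/ → /tə/, /p/ → /pə/, /g/ → /gə/, /t/ → /tə/.

ʃətəkəgpəʔʊxgətə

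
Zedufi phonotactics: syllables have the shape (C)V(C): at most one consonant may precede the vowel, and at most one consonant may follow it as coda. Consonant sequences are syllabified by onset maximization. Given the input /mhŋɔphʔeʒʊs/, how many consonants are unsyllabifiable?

3

Under (C)V(C), the unsyllabifiable consonants are /m/, /h/, /h/ (at most one coda consonant is licensed; onsets are limited to one consonant).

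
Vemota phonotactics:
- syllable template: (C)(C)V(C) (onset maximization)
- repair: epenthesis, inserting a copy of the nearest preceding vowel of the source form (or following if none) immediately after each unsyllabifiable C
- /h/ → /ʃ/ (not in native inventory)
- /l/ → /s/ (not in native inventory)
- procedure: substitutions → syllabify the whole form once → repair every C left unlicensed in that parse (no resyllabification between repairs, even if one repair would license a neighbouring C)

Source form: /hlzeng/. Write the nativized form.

ʃeszenge

Substitution: /h/ → /ʃ/, /l/ → /s/, giving /ʃszeng/.
The consonants /ʃ/, /g/ cannot be parsed into a legal (C)(C)V(C) syllable (at most one coda consonant is licensed; onsets may contain at most 2 consonants).
Epenthesis after each stranded consonant: /ʃ/ → /ʃe/, /g/ → /ge/.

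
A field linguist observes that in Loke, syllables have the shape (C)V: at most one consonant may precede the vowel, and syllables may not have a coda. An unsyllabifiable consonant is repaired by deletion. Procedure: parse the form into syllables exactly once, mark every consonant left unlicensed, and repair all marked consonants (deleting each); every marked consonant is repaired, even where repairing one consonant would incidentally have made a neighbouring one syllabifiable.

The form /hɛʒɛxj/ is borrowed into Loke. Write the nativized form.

The consonants /x/, /j/ cannot be parsed into a legal (C)V syllable (no codas are permitted; onsets are limited to one consonant).
Each unlicensed consonant is deleted: /x/, /j/.

hɛʒɛ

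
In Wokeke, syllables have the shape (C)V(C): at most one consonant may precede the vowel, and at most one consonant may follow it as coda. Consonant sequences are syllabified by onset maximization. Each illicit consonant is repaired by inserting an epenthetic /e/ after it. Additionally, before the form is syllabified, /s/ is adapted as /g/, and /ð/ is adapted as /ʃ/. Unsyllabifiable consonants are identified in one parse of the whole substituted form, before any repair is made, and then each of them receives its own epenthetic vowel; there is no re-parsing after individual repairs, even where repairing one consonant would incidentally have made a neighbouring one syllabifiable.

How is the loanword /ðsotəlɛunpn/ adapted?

Substitution: /ð/ → /ʃ/, /s/ → /g/, giving /ʃgotəlɛunpn/.
Syllabifying with onset maximization leaves /ʃ/, /p/, /n/ stranded (at most one coda consonant is licensed; onsets are limited to one consonant).
Each unlicensed consonant becomes the onset of a new syllable: /ʃ/ → /ʃe/, /p/ → /pe/, /n/ → /ne/.

ʃegotəlɛunpene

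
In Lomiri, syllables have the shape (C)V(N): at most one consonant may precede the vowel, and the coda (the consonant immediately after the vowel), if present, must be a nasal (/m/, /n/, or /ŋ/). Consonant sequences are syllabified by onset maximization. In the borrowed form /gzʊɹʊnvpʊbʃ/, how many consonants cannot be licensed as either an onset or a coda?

Syllabifying with onset maximization leaves /g/, /v/, /b/, /ʃ/ stranded (only a nasal (/m/, /n/, or /ŋ/) is licensed in coda position; onsets are limited to one consonant).

4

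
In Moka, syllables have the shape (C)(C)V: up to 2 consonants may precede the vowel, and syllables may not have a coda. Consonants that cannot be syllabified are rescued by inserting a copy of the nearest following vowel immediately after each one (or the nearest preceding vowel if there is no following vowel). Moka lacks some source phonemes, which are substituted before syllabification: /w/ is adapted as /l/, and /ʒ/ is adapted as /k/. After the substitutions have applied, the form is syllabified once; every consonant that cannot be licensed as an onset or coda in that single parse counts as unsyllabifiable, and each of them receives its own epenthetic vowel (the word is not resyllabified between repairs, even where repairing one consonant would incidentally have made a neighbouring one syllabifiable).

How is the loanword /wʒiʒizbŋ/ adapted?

lkikizibiŋi

Substitution: /w/ → /l/, /ʒ/ → /k/, giving /lkikizbŋ/.
Under (C)(C)V, the unsyllabifiable consonants are /z/, /b/, /ŋ/ (no codas are permitted; onsets may contain at most 2 consonants).
Epenthesis after each stranded consonant: /z/ → /zi/, /b/ → /bi/, /ŋ/ → /ŋi/.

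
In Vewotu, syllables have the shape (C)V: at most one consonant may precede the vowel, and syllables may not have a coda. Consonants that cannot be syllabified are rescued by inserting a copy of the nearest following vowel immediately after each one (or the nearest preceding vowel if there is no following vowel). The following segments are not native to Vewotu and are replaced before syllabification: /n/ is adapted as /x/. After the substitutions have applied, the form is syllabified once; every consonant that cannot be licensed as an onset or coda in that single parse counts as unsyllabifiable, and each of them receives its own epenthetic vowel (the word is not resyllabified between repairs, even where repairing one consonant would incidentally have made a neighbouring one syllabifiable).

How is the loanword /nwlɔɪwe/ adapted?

Substitution: /n/ → /x/, giving /xwlɔɪwe/.
Syllabifying with onset maximization leaves /x/, /w/ stranded (no codas are permitted; onsets are limited to one consonant).
Each unlicensed consonant becomes the onset of a new syllable: /x/ → /xɔ/, /w/ → /wɔ/.

xɔwɔlɔɪwe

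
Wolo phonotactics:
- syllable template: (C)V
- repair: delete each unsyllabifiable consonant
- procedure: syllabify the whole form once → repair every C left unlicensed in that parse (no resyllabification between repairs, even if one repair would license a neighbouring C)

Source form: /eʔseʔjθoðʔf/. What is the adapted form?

The consonants /ʔ/, /ʔ/, /j/, /ð/, /ʔ/, /f/ cannot be parsed into a legal (C)V syllable (no codas are permitted; onsets are limited to one consonant).
Deletion applies to /ʔ/, /ʔ/, /j/, /ð/, /ʔ/, /f/.

eseθo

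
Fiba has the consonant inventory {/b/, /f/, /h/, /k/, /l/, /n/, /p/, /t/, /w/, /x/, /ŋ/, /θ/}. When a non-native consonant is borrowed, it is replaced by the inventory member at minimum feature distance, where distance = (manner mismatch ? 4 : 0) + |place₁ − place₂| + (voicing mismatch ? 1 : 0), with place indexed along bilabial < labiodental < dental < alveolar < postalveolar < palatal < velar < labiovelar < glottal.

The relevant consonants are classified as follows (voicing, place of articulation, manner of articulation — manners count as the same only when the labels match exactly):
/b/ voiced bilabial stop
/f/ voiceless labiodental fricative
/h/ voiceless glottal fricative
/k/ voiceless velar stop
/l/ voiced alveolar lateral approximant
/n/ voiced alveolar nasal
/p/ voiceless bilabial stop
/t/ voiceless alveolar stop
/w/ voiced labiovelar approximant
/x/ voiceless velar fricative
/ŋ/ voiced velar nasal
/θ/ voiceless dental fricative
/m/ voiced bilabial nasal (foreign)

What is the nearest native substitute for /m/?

n

/n/ is closest: same manner (nasal), place distance 3 (bilabial→alveolar), same voicing; total 3. Next closest is /b/ at distance 4.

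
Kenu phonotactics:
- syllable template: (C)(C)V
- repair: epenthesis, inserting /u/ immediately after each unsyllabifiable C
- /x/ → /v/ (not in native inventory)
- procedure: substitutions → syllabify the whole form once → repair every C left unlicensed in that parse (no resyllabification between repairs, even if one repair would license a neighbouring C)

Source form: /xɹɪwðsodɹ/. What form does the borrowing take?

vɹɪwuðsoduɹu

Substitution: /x/ → /v/, giving /vɹɪwðsodɹ/.
Under (C)(C)V, the unsyllabifiable consonants are /w/, /d/, /ɹ/ (no codas are permitted; onsets may contain at most 2 consonants).
Inserting the epenthetic vowel yields /w/ → /wu/, /d/ → /du/, /ɹ/ → /ɹu/.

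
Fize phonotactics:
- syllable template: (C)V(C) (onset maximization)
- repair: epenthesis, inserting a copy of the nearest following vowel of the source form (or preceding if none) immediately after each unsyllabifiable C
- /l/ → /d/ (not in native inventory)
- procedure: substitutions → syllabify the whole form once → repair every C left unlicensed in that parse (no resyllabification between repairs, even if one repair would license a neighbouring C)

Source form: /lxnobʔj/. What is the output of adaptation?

doxonobʔojo

Substitution: /l/ → /d/, giving /dxnobʔj/.
Syllabifying with onset maximization leaves /d/, /x/, /ʔ/, /j/ stranded (at most one coda consonant is licensed; onsets are limited to one consonant).
Epenthesis after each stranded consonant: /d/ → /do/, /x/ → /xo/, /ʔ/ → /ʔo/, /j/ → /jo/.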